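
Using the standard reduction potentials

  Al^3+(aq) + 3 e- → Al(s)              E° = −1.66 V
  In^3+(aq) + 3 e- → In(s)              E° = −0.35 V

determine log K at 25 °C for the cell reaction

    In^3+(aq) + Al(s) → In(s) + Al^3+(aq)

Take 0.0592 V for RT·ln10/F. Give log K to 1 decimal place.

The In³⁺/In couple is reduced (cathode); E°cell = −0.35 − (−1.66) = +1.31 V with n = 3.
At equilibrium E = 0, so log K = nE°cell / 0.0592 = (3)(+1.31) / 0.0592 = 66.4.

log K = 66.4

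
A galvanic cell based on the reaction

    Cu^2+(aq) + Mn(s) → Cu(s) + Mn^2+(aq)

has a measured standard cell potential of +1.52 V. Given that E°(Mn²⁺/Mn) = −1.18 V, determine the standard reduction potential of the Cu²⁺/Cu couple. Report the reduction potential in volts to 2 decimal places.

+0.34 V

In the reaction as written the Cu²⁺/Cu couple is reduced (cathode) and Mn²⁺/Mn is oxidized (anode), so E°cell = E°(Cu²⁺/Cu) − E°(Mn²⁺/Mn).
E°(Cu²⁺/Cu) = E°cell + E°(anode) = +1.52 + (−1.18) = +0.34 V.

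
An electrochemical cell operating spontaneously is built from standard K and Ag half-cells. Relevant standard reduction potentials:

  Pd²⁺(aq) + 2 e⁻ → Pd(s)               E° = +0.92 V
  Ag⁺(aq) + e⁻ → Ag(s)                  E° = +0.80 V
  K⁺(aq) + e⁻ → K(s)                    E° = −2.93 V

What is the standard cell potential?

Of the two couples in this cell, the one with the more positive reduction potential is reduced at the cathode: here that is Ag⁺/Ag (+0.80 V); K⁺/K (−2.93 V) is the anode.
E°cell = E°(cathode) − E°(anode) = +0.80 − (−2.93) = +3.73 V.

+3.73 V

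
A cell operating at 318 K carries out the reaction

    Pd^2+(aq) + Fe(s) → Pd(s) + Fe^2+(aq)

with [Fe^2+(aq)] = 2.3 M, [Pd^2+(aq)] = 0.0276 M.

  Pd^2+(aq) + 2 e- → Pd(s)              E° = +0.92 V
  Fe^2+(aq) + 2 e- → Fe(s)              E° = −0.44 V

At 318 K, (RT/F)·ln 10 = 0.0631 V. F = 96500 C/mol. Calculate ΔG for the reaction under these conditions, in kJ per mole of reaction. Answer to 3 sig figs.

−251 kJ/mol

E°cell = +0.92 − (−0.44) = +1.36 V; the balanced reaction transfers n = 2 electrons.
Q = [Fe^2+(aq)] / [Pd^2+(aq)] = 83.3, so log Q = 1.921 and E = +1.36 − (0.0631/2)(1.921) = +1.2994 V.
Finally ΔG = −nFE = −(2)(96500 C/mol)(+1.2994 V) = −251 kJ/mol.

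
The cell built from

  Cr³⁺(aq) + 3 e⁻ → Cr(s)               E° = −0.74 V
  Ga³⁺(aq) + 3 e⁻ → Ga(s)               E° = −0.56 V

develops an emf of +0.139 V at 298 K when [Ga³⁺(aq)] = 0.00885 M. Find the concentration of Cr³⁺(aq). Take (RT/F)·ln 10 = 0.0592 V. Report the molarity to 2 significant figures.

1.1 M

Ga³⁺/Ga is the cathode (higher E°); E°cell = −0.56 − (−0.74) = +0.18 V with n = 3.
From the Nernst equation, log Q = n(E° − E)/0.0592 = 3·(+0.18 − (+0.139))/0.0592 = 2.078.
For Ga³⁺(aq) + Cr(s) → Ga(s) + Cr³⁺(aq), the reaction quotient is Q = [Cr³⁺(aq)] / [Ga³⁺(aq)].
Isolating [Cr³⁺(aq)] in Q = 10^{2.078} yields log [Cr³⁺(aq)] = 0.025, i.e. 1.1 M.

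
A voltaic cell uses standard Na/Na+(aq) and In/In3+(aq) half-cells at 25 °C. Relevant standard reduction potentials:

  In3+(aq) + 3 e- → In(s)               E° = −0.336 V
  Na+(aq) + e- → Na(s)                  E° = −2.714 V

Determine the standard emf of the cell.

+2.378 V

The In³⁺/In couple has the higher E°, so In ion is reduced (cathode) and Na is oxidized (anode).
E°cell = E°(cathode) − E°(anode) = −0.336 − (−2.714) = +2.378 V.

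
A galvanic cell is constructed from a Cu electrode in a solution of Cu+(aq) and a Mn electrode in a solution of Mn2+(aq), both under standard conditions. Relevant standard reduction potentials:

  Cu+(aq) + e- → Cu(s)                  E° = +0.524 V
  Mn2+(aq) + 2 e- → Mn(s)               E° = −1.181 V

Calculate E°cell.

+1.705 V

Of the two couples in this cell, the one with the more positive reduction potential is reduced at the cathode: here that is Cu⁺/Cu (+0.524 V); Mn²⁺/Mn (−1.181 V) is the anode.
E°cell = E°(cathode) − E°(anode) = +0.524 − (−1.181) = +1.705 V.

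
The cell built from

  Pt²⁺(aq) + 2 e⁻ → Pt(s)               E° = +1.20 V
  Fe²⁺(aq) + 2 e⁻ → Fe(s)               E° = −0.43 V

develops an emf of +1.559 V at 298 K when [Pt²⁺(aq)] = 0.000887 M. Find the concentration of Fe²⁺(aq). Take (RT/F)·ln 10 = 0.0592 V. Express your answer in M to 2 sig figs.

0.22 M

Pt²⁺/Pt is the cathode (higher E°); E°cell = +1.20 − (−0.43) = +1.63 V with n = 2.
From the Nernst equation, log Q = n(E° − E)/0.0592 = 2·(+1.63 − (+1.559))/0.0592 = 2.399.
Balancing electrons gives Pt²⁺(aq) + Fe(s) → Pt(s) + Fe²⁺(aq); thus Q = [Fe²⁺(aq)] / [Pt²⁺(aq)].
Solving for the unknown gives log [Fe²⁺(aq)] = −0.653, so [Fe²⁺(aq)] ≈ 0.22 M.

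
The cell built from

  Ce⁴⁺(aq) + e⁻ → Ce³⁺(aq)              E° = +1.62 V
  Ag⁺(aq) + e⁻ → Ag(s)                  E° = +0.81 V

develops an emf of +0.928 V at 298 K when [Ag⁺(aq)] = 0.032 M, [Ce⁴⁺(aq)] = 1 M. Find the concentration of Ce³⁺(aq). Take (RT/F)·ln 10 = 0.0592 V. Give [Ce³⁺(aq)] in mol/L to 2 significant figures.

With Ce⁴⁺/Ce³⁺ at the cathode and Ag⁺/Ag at the anode, E°cell = +1.62 − (+0.81) = +0.81 V (n = 1).
Since E = E° − (0.0592/n)·log Q, log Q = n(E° − E)/0.0592 = −1.993.
For Ce⁴⁺(aq) + Ag(s) → Ce³⁺(aq) + Ag⁺(aq), the reaction quotient is Q = ([Ce³⁺(aq)]·[Ag⁺(aq)]) / [Ce⁴⁺(aq)].
Solving for the unknown gives log [Ce³⁺(aq)] = −0.498, so [Ce³⁺(aq)] ≈ 0.32 M.

0.32 M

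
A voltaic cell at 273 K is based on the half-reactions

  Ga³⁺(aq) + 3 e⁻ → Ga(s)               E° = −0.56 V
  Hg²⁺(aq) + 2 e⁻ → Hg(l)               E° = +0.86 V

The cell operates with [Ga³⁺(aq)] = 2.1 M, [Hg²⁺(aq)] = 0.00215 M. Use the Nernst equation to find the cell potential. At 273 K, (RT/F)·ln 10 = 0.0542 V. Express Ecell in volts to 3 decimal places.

The Hg²⁺/Hg couple has the more positive E°, so it is the cathode; Ga³⁺/Ga is the anode.
The standard potential is +0.86 − (−0.56) = +1.42 V and the balanced reaction transfers n = 6 electrons.
Balancing gives 3 Hg²⁺(aq) + 2 Ga(s) → 3 Hg(l) + 2 Ga³⁺(aq); hence Q = [Ga³⁺(aq)]^2 / [Hg²⁺(aq)]^3 = 4.44×10^8 (log Q = 8.647).
By the Nernst equation, E = +1.42 − (0.0542/6)·(8.647) = +1.342 V.

+1.342 V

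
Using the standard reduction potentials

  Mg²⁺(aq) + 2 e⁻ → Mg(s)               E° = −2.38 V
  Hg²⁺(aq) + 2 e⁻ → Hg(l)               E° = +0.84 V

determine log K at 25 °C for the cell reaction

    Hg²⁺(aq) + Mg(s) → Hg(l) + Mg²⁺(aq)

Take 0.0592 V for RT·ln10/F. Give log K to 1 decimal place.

log K = 108.8

The Hg²⁺/Hg couple is reduced (cathode); E°cell = +0.84 − (−2.38) = +3.22 V with n = 2.
At equilibrium E = 0, so log K = nE°cell / 0.0592 = (2)(+3.22) / 0.0592 = 108.8.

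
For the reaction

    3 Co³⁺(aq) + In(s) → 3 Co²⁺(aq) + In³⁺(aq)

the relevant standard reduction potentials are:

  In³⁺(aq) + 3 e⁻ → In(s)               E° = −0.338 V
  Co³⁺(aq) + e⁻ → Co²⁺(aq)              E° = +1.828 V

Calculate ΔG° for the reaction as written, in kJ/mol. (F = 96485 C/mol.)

In the reaction as written Co³⁺(aq) is reduced, so the Co³⁺/Co²⁺ couple is the cathode and In³⁺/In is the anode.
E°cell = +1.828 − (−0.338) = +2.166 V; balancing electrons gives n = 3.
ΔG° = −nFE°cell = −(3)(96485)(+2.166) J/mol = −627 kJ/mol.

−627 kJ/mol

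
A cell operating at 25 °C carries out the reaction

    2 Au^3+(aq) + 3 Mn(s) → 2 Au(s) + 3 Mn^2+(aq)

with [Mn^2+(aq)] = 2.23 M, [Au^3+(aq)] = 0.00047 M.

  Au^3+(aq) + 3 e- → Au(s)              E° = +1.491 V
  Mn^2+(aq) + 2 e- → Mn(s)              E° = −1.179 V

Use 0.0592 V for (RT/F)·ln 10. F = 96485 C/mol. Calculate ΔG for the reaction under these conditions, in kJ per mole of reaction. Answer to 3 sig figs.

E°cell = +1.491 − (−1.179) = +2.670 V; the balanced reaction transfers n = 6 electrons.
The reaction quotient is [Mn^2+(aq)]^3 / [Au^3+(aq)]^2 = 5.02×10^7; by Nernst, E = +2.670 − (0.0592/6)(7.701) = +2.5940 V.
ΔG = −nFE = −(6)(96485)(+2.5940) J/mol = −1500 kJ/mol.

−1500 kJ/mol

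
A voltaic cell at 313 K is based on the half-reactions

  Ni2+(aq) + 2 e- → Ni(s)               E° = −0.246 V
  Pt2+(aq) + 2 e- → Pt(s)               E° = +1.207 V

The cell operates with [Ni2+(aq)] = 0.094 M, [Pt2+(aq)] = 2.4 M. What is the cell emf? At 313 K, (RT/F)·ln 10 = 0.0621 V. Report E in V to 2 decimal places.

The Pt²⁺/Pt couple has the more positive E°, so it is the cathode; Ni²⁺/Ni is the anode.
E°cell = +1.207 − (−0.246) = +1.453 V, with n = 2 electrons transferred.
Balancing gives Pt2+(aq) + Ni(s) → Pt(s) + Ni2+(aq); hence Q = [Ni2+(aq)] / [Pt2+(aq)] = 0.0392 (log Q = −1.407).
By the Nernst equation, E = +1.453 − (0.0621/2)·(−1.407) = +1.50 V.

+1.50 V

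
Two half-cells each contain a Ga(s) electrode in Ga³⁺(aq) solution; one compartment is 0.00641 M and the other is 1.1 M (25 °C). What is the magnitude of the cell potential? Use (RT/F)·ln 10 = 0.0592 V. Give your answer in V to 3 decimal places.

0.044 V

For a concentration cell E°cell = 0, since both electrodes use the same couple.
The compartment with the higher Ga³⁺(aq) concentration (1.1 M) acts as the cathode; ions are reduced there and produced at the dilute (0.00641 M) anode.
With n = 3, Ecell = −(0.0592/3)·log([dilute]/[conc]) = −(0.0592/3)·log(0.00641/1.1) = +0.044 V.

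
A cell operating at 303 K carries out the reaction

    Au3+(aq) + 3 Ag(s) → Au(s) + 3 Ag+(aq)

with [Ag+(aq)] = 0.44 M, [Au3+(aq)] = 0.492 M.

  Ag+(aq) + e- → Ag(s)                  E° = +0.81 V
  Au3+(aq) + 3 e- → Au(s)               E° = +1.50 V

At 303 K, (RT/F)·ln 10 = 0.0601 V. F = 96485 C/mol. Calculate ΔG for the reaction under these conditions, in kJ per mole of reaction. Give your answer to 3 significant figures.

−204 kJ/mol

E°cell = +1.50 − (+0.81) = +0.69 V; the balanced reaction transfers n = 3 electrons.
The reaction quotient is [Ag+(aq)]^3 / [Au3+(aq)] = 0.173; by Nernst, E = +0.69 − (0.0601/3)(−0.762) = +0.7053 V.
ΔG = −nFE = −(3)(96485)(+0.7053) J/mol = −204 kJ/mol.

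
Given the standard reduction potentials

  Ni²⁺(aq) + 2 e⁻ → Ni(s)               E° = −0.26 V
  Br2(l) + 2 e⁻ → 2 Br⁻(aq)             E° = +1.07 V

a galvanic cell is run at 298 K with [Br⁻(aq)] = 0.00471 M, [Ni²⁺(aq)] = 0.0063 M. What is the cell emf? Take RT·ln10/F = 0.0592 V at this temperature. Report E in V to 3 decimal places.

Since E°(Br₂/Br⁻) > E°(Ni²⁺/Ni), Br₂/Br⁻ serves as the cathode.
E°cell = E°cat − E°an = +1.07 − (−0.26) = +1.33 V; n = 2.
Balancing gives Br2(l) + Ni(s) → 2 Br⁻(aq) + Ni²⁺(aq); hence Q = [Br⁻(aq)]^2·[Ni²⁺(aq)] = 1.4×10^−7 (log Q = −6.855).
By the Nernst equation, E = +1.33 − (0.0592/2)·(−6.855) = +1.533 V.

+1.533 V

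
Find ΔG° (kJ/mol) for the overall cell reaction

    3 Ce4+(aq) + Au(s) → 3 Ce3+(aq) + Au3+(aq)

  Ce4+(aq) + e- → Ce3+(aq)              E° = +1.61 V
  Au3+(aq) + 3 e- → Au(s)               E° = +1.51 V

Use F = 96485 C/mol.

−28.9 kJ/mol

In the reaction as written Ce4+(aq) is reduced, so the Ce⁴⁺/Ce³⁺ couple is the cathode and Au³⁺/Au is the anode.
E°cell = +1.61 − (+1.51) = +0.10 V; balancing electrons gives n = 3.
ΔG° = −nFE°cell = −(3)(96485)(+0.10) J/mol = −28.9 kJ/mol.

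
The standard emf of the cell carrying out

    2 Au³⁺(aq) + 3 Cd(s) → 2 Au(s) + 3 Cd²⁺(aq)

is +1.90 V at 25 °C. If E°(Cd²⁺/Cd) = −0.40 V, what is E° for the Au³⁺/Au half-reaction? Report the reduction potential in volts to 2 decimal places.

+1.50 V

In the reaction as written the Au³⁺/Au couple is reduced (cathode) and Cd²⁺/Cd is oxidized (anode), so E°cell = E°(Au³⁺/Au) − E°(Cd²⁺/Cd).
E°(Au³⁺/Au) = E°cell + E°(anode) = +1.90 + (−0.40) = +1.50 V.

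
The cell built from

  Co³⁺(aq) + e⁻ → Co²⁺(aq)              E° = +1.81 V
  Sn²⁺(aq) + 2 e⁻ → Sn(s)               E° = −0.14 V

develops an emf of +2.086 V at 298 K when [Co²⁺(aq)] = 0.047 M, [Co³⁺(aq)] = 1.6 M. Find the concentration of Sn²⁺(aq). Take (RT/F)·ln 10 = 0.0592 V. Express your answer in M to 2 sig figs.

Co³⁺/Co²⁺ is the cathode (higher E°); E°cell = +1.81 − (−0.14) = +1.95 V with n = 2.
From the Nernst equation, log Q = n(E° − E)/0.0592 = 2·(+1.95 − (+2.086))/0.0592 = −4.595.
The balanced reaction is 2 Co³⁺(aq) + Sn(s) → 2 Co²⁺(aq) + Sn²⁺(aq), so Q = ([Co²⁺(aq)]^2·[Sn²⁺(aq)]) / [Co³⁺(aq)]^2.
Isolating [Sn²⁺(aq)] in Q = 10^{−4.595} yields log [Sn²⁺(aq)] = −1.531, i.e. 0.029 M.

0.029 M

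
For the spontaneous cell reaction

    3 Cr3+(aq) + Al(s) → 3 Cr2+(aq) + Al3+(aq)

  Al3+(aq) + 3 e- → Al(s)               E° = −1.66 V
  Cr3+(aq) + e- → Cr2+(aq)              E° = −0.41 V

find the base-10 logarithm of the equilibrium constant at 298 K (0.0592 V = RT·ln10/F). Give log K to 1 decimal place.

log K = 63.3

The Cr³⁺/Cr²⁺ couple is reduced (cathode); E°cell = −0.41 − (−1.66) = +1.25 V with n = 3.
At equilibrium E = 0, so log K = nE°cell / 0.0592 = (3)(+1.25) / 0.0592 = 63.3.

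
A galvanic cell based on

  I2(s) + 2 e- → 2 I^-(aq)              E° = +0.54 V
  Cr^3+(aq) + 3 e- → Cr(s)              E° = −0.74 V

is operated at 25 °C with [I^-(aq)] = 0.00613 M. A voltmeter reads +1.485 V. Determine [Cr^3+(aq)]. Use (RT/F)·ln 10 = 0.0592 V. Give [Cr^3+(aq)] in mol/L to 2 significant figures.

With I₂/I⁻ at the cathode and Cr³⁺/Cr at the anode, E°cell = +0.54 − (−0.74) = +1.28 V (n = 6).
Rearranging E = E° − (0.0592/n)·log Q gives log Q = 6(+1.28 − (+1.485))/0.0592 = −20.777.
The balanced reaction is 3 I2(s) + 2 Cr(s) → 6 I^-(aq) + 2 Cr^3+(aq), so Q = [I^-(aq)]^6·[Cr^3+(aq)]^2.
Isolating [Cr^3+(aq)] in Q = 10^{−20.777} yields log [Cr^3+(aq)] = −3.751, i.e. 0.00018 M.

0.00018 M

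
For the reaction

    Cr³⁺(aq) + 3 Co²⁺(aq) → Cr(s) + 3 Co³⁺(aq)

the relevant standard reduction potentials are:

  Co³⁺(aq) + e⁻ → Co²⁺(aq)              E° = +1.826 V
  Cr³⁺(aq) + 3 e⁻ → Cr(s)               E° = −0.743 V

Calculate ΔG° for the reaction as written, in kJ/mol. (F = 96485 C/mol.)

+744 kJ/mol

In the reaction as written Cr³⁺(aq) is reduced, so the Cr³⁺/Cr couple is the cathode and Co³⁺/Co²⁺ is the anode.
E°cell = −0.743 − (+1.826) = −2.569 V; balancing electrons gives n = 3.
ΔG° = −nFE°cell = −(3)(96485)(−2.569) J/mol = +744 kJ/mol.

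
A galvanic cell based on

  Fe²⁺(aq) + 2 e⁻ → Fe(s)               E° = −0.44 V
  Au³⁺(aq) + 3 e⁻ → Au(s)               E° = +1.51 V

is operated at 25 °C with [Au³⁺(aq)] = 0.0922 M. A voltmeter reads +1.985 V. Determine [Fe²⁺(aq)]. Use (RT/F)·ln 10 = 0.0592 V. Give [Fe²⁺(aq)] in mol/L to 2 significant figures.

0.013 M

Au³⁺/Au is the cathode (higher E°); E°cell = +1.51 − (−0.44) = +1.95 V with n = 6.
Since E = E° − (0.0592/n)·log Q, log Q = n(E° − E)/0.0592 = −3.547.
For 2 Au³⁺(aq) + 3 Fe(s) → 2 Au(s) + 3 Fe²⁺(aq), the reaction quotient is Q = [Fe²⁺(aq)]^3 / [Au³⁺(aq)]^2.
Isolating [Fe²⁺(aq)] in Q = 10^{−3.547} yields log [Fe²⁺(aq)] = −1.873, i.e. 0.013 M.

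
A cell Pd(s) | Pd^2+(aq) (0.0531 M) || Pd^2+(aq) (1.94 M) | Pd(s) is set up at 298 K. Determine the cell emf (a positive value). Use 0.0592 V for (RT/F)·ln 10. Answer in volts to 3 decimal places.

0.046 V

For a concentration cell E°cell = 0, since both electrodes use the same couple.
The compartment with the higher Pd^2+(aq) concentration (1.94 M) acts as the cathode; ions are reduced there and produced at the dilute (0.0531 M) anode.
With n = 2, Ecell = −(0.0592/2)·log([dilute]/[conc]) = −(0.0592/2)·log(0.0531/1.94) = +0.046 V.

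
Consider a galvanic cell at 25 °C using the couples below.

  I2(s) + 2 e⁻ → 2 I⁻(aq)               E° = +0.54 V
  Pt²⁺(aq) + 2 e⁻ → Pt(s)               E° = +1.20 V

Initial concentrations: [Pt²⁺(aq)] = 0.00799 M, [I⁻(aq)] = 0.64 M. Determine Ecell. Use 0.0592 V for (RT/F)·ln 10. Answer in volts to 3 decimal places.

+0.586 V

Since E°(Pt²⁺/Pt) > E°(I₂/I⁻), Pt²⁺/Pt serves as the cathode.
E°cell = +1.20 − (+0.54) = +0.66 V, with n = 2 electrons transferred.
Balancing gives Pt²⁺(aq) + 2 I⁻(aq) → Pt(s) + I2(s); hence Q = 1 / ([Pt²⁺(aq)]·[I⁻(aq)]^2) = 306 (log Q = 2.485).
Applying E = E° − (RT ln10/nF)·log Q gives +0.66 − (0.0592/2)(2.485) = +0.586 V.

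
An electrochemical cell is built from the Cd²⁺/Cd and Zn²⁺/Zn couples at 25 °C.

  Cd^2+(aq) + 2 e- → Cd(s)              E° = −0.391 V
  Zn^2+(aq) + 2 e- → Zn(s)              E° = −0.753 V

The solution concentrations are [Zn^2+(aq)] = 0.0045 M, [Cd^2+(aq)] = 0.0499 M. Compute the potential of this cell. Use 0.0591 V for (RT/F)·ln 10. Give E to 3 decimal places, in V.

Cd²⁺/Cd is reduced (cathode, E° = −0.391 V) and Zn²⁺/Zn is oxidized (anode).
The standard potential is −0.391 − (−0.753) = +0.362 V and the balanced reaction transfers n = 2 electrons.
For the overall reaction Cd^2+(aq) + Zn(s) → Cd(s) + Zn^2+(aq), Q = [Zn^2+(aq)] / [Cd^2+(aq)] = 0.0902, giving log Q = −1.045.
By the Nernst equation, E = +0.362 − (0.0591/2)·(−1.045) = +0.393 V.

+0.393 V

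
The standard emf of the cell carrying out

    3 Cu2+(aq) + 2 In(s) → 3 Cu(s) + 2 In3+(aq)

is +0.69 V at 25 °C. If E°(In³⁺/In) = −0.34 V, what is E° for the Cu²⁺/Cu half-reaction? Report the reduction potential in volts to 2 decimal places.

+0.35 V

In the reaction as written the Cu²⁺/Cu couple is reduced (cathode) and In³⁺/In is oxidized (anode), so E°cell = E°(Cu²⁺/Cu) − E°(In³⁺/In).
E°(Cu²⁺/Cu) = E°cell + E°(anode) = +0.69 + (−0.34) = +0.35 V.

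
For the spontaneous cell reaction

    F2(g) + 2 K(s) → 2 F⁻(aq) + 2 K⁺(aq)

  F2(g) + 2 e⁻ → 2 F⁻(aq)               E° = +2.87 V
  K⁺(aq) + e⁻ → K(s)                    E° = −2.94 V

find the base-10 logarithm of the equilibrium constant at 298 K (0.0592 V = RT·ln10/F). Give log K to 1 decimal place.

log K = 196.3

The F₂/F⁻ couple is reduced (cathode); E°cell = +2.87 − (−2.94) = +5.81 V with n = 2.
At equilibrium E = 0, so log K = nE°cell / 0.0592 = (2)(+5.81) / 0.0592 = 196.3.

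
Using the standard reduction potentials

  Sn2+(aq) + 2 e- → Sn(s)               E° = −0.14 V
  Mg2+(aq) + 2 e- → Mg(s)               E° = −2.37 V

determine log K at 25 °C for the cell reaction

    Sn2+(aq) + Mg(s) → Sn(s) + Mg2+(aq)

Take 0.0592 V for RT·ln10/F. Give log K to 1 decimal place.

The Sn²⁺/Sn couple is reduced (cathode); E°cell = −0.14 − (−2.37) = +2.23 V with n = 2.
At equilibrium E = 0, so log K = nE°cell / 0.0592 = (2)(+2.23) / 0.0592 = 75.3.

log K = 75.3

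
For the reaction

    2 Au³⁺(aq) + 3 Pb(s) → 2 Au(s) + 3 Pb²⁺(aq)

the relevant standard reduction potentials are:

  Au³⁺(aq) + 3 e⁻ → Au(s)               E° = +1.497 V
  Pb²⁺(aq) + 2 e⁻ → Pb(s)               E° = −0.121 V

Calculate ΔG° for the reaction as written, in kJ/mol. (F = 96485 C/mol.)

In the reaction as written Au³⁺(aq) is reduced, so the Au³⁺/Au couple is the cathode and Pb²⁺/Pb is the anode.
E°cell = +1.497 − (−0.121) = +1.618 V; balancing electrons gives n = 6.
ΔG° = −nFE°cell = −(6)(96485)(+1.618) J/mol = −937 kJ/mol.

−937 kJ/mol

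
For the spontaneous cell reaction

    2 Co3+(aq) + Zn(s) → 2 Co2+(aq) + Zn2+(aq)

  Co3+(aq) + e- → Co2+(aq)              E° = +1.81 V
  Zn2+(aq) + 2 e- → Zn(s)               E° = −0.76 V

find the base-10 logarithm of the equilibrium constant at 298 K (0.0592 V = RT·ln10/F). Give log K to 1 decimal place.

The Co³⁺/Co²⁺ couple is reduced (cathode); E°cell = +1.81 − (−0.76) = +2.57 V with n = 2.
At equilibrium E = 0, so log K = nE°cell / 0.0592 = (2)(+2.57) / 0.0592 = 86.8.

log K = 86.8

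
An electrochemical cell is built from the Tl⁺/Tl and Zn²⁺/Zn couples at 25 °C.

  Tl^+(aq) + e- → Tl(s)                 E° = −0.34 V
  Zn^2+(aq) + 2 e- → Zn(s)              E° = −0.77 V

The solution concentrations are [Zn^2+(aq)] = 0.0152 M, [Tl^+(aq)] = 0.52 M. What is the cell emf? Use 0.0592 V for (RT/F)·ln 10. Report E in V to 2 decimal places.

+0.47 V

The Tl⁺/Tl couple has the more positive E°, so it is the cathode; Zn²⁺/Zn is the anode.
E°cell = E°cat − E°an = −0.34 − (−0.77) = +0.43 V; n = 2.
Balancing gives 2 Tl^+(aq) + Zn(s) → 2 Tl(s) + Zn^2+(aq); hence Q = [Zn^2+(aq)] / [Tl^+(aq)]^2 = 0.0562 (log Q = −1.250).
Applying E = E° − (RT ln10/nF)·log Q gives +0.43 − (0.0592/2)(−1.250) = +0.47 V.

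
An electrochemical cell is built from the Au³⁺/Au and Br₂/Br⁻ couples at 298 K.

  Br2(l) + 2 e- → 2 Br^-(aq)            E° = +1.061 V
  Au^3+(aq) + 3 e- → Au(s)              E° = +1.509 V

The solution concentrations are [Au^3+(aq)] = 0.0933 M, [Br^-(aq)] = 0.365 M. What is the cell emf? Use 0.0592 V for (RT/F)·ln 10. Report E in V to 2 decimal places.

+0.40 V

Au³⁺/Au is reduced (cathode, E° = +1.509 V) and Br₂/Br⁻ is oxidized (anode).
E°cell = E°cat − E°an = +1.509 − (+1.061) = +0.448 V; n = 6.
Balancing gives 2 Au^3+(aq) + 6 Br^-(aq) → 2 Au(s) + 3 Br2(l); hence Q = 1 / ([Au^3+(aq)]^2·[Br^-(aq)]^6) = 4.86×10^4 (log Q = 4.686).
Applying E = E° − (RT ln10/nF)·log Q gives +0.448 − (0.0592/6)(4.686) = +0.40 V.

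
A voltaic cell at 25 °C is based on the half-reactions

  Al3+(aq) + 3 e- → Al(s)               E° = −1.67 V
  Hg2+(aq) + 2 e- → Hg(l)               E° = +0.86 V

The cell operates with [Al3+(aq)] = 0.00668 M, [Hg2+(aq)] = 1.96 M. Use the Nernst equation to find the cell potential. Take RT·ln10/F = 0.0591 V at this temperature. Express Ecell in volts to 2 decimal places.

Since E°(Hg²⁺/Hg) > E°(Al³⁺/Al), Hg²⁺/Hg serves as the cathode.
E°cell = +0.86 − (−1.67) = +2.53 V, with n = 6 electrons transferred.
The balanced reaction is 3 Hg2+(aq) + 2 Al(s) → 3 Hg(l) + 2 Al3+(aq), so Q = [Al3+(aq)]^2 / [Hg2+(aq)]^3 = 5.93×10^−6 and log Q = −5.227.
Applying E = E° − (RT ln10/nF)·log Q gives +2.53 − (0.0591/6)(−5.227) = +2.58 V.

+2.58 V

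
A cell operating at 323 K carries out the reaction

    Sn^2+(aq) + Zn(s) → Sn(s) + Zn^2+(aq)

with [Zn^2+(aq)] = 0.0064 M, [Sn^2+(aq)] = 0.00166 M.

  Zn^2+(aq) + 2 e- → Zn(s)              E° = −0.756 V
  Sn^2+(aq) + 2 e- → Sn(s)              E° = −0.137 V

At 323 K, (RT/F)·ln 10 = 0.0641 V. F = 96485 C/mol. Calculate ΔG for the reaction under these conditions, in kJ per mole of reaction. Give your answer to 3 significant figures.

−116 kJ/mol

E°cell = −0.137 − (−0.756) = +0.619 V; the balanced reaction transfers n = 2 electrons.
Q = [Zn^2+(aq)] / [Sn^2+(aq)] = 3.86, so log Q = 0.586 and E = +0.619 − (0.0641/2)(0.586) = +0.6002 V.
ΔG = −nFE = −(2)(96485)(+0.6002) J/mol = −116 kJ/mol.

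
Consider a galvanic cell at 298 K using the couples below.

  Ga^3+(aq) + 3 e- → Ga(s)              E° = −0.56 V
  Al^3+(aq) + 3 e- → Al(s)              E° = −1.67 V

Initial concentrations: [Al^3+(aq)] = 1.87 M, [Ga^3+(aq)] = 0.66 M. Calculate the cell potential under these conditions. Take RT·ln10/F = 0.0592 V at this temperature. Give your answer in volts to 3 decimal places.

Ga³⁺/Ga is reduced (cathode, E° = −0.56 V) and Al³⁺/Al is oxidized (anode).
The standard potential is −0.56 − (−1.67) = +1.11 V and the balanced reaction transfers n = 3 electrons.
Balancing gives Ga^3+(aq) + Al(s) → Ga(s) + Al^3+(aq); hence Q = [Al^3+(aq)] / [Ga^3+(aq)] = 2.83 (log Q = 0.452).
E = E° − (0.0592/n)·log Q = +1.11 − (0.0592/3)(0.452) = +1.101 V.

+1.101 V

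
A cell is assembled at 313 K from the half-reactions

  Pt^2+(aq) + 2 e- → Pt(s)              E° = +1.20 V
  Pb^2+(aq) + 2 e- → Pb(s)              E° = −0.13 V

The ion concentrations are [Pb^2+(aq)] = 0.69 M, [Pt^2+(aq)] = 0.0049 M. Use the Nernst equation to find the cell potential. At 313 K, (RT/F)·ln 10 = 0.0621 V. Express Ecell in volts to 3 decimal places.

+1.263 V

Since E°(Pt²⁺/Pt) > E°(Pb²⁺/Pb), Pt²⁺/Pt serves as the cathode.
E°cell = +1.20 − (−0.13) = +1.33 V, with n = 2 electrons transferred.
For the overall reaction Pt^2+(aq) + Pb(s) → Pt(s) + Pb^2+(aq), Q = [Pb^2+(aq)] / [Pt^2+(aq)] = 141, giving log Q = 2.149.
By the Nernst equation, E = +1.33 − (0.0621/2)·(2.149) = +1.263 V.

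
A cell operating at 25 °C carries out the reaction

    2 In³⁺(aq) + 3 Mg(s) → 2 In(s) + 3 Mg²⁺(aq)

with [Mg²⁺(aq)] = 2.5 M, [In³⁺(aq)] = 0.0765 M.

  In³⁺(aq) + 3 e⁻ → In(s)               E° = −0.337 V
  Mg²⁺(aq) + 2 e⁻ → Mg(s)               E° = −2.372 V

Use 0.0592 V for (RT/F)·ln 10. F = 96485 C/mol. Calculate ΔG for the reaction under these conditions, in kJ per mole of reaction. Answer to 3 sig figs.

E°cell = −0.337 − (−2.372) = +2.035 V; the balanced reaction transfers n = 6 electrons.
Q = [Mg²⁺(aq)]^3 / [In³⁺(aq)]^2 = 2.67×10^3, so log Q = 3.426 and E = +2.035 − (0.0592/6)(3.426) = +2.0012 V.
Then ΔG = −nFE = −6 × 96485 × +2.0012 J/mol = −1160 kJ/mol.

−1160 kJ/mol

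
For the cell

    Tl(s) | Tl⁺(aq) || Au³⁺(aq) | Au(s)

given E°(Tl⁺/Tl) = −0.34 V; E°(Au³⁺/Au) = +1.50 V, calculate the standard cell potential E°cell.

+1.84 V

By convention the left-hand electrode in cell notation is the anode (oxidation) and the right-hand electrode is the cathode (reduction).
E°cell = E°(right) − E°(left) = +1.50 − (−0.34) = +1.84 V.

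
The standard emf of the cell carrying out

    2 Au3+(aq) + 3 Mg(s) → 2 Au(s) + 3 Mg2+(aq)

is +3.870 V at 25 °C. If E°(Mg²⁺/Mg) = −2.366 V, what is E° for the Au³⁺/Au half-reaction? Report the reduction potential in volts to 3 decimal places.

+1.504 V

In the reaction as written the Au³⁺/Au couple is reduced (cathode) and Mg²⁺/Mg is oxidized (anode), so E°cell = E°(Au³⁺/Au) − E°(Mg²⁺/Mg).
E°(Au³⁺/Au) = E°cell + E°(anode) = +3.870 + (−2.366) = +1.504 V.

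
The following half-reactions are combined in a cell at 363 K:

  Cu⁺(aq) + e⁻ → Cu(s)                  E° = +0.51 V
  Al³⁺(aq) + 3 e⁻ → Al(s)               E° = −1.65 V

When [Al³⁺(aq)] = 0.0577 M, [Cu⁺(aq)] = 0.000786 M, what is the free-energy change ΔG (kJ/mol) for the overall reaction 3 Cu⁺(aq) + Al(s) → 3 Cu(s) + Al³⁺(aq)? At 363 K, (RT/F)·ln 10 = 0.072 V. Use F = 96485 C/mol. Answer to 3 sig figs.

E°cell = +0.51 − (−1.65) = +2.16 V; the balanced reaction transfers n = 3 electrons.
Here Q = [Al³⁺(aq)] / [Cu⁺(aq)]^3 = 1.19×10^8 (log Q = 8.075), giving E = +2.16 − (0.072/3)·(8.075) = +1.9662 V.
Then ΔG = −nFE = −3 × 96485 × +1.9662 J/mol = −569 kJ/mol.

−569 kJ/mol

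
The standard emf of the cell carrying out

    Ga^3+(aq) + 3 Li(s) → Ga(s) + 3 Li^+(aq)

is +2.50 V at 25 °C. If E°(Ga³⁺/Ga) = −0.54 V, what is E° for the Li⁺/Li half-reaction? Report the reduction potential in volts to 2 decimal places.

In the reaction as written the Ga³⁺/Ga couple is reduced (cathode) and Li⁺/Li is oxidized (anode), so E°cell = E°(Ga³⁺/Ga) − E°(Li⁺/Li).
E°(Li⁺/Li) = E°(cathode) − E°cell = −0.54 − (+2.50) = −3.04 V.

−3.04 V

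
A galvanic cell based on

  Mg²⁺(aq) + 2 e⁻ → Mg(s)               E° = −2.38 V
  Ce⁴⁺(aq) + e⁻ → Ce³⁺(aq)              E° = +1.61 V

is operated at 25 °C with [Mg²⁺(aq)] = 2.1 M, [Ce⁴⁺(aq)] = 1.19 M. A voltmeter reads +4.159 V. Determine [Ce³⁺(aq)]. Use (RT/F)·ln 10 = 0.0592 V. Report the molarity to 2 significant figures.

The Ce⁴⁺/Ce³⁺ couple has the larger reduction potential, so it is the cathode: E°cell = +1.61 − (−2.38) = +3.99 V and n = 2.
Rearranging E = E° − (0.0592/n)·log Q gives log Q = 2(+3.99 − (+4.159))/0.0592 = −5.709.
The balanced reaction is 2 Ce⁴⁺(aq) + Mg(s) → 2 Ce³⁺(aq) + Mg²⁺(aq), so Q = ([Ce³⁺(aq)]^2·[Mg²⁺(aq)]) / [Ce⁴⁺(aq)]^2.
Substituting the known concentrations and solving, log [Ce³⁺(aq)] = −2.940 and [Ce³⁺(aq)] = 0.0011 M.

0.0011 M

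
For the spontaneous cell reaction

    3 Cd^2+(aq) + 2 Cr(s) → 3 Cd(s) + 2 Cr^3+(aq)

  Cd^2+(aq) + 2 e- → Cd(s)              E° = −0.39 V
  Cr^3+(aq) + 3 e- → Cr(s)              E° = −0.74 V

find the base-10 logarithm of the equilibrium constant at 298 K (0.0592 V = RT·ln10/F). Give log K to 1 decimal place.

log K = 35.5

The Cd²⁺/Cd couple is reduced (cathode); E°cell = −0.39 − (−0.74) = +0.35 V with n = 6.
At equilibrium E = 0, so log K = nE°cell / 0.0592 = (6)(+0.35) / 0.0592 = 35.5.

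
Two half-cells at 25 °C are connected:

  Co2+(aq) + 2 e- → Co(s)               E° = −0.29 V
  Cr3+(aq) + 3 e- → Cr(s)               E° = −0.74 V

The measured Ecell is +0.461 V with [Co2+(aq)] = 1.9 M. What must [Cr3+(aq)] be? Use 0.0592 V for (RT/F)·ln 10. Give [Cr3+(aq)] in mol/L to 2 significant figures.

The Co²⁺/Co couple has the larger reduction potential, so it is the cathode: E°cell = −0.29 − (−0.74) = +0.45 V and n = 6.
Since E = E° − (0.0592/n)·log Q, log Q = n(E° − E)/0.0592 = −1.115.
Balancing electrons gives 3 Co2+(aq) + 2 Cr(s) → 3 Co(s) + 2 Cr3+(aq); thus Q = [Cr3+(aq)]^2 / [Co2+(aq)]^3.
Substituting the known concentrations and solving, log [Cr3+(aq)] = −0.139 and [Cr3+(aq)] = 0.73 M.

0.73 M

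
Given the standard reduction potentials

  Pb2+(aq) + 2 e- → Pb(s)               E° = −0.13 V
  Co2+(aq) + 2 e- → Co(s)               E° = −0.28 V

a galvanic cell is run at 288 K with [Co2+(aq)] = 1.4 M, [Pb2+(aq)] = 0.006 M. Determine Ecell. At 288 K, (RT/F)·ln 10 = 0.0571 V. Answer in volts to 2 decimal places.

Since E°(Pb²⁺/Pb) > E°(Co²⁺/Co), Pb²⁺/Pb serves as the cathode.
E°cell = E°cat − E°an = −0.13 − (−0.28) = +0.15 V; n = 2.
For the overall reaction Pb2+(aq) + Co(s) → Pb(s) + Co2+(aq), Q = [Co2+(aq)] / [Pb2+(aq)] = 233, giving log Q = 2.368.
E = E° − (0.0571/n)·log Q = +0.15 − (0.0571/2)(2.368) = +0.08 V.

+0.08 V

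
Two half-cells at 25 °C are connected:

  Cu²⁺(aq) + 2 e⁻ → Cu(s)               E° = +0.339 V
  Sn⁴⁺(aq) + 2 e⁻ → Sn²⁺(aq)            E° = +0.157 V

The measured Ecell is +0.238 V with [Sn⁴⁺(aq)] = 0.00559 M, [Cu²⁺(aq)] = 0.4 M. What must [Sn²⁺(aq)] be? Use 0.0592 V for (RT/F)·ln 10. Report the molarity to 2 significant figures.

1.1 M

With Cu²⁺/Cu at the cathode and Sn⁴⁺/Sn²⁺ at the anode, E°cell = +0.339 − (+0.157) = +0.182 V (n = 2).
From the Nernst equation, log Q = n(E° − E)/0.0592 = 2·(+0.182 − (+0.238))/0.0592 = −1.892.
The balanced reaction is Cu²⁺(aq) + Sn²⁺(aq) → Cu(s) + Sn⁴⁺(aq), so Q = [Sn⁴⁺(aq)] / ([Cu²⁺(aq)]·[Sn²⁺(aq)]).
Solving for the unknown gives log [Sn²⁺(aq)] = 0.037, so [Sn²⁺(aq)] ≈ 1.1 M.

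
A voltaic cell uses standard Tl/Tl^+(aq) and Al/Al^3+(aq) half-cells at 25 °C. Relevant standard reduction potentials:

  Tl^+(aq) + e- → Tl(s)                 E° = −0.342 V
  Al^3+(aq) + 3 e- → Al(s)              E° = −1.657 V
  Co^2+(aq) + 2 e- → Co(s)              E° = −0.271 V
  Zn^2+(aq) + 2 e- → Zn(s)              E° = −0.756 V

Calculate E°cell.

The Tl⁺/Tl couple has the higher E°, so Tl ion is reduced (cathode) and Al is oxidized (anode).
E°cell = E°(cathode) − E°(anode) = −0.342 − (−1.657) = +1.315 V.

+1.315 V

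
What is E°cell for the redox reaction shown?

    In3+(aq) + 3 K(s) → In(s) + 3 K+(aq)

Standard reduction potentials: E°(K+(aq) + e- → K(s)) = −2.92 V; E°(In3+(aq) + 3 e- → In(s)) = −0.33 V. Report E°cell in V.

In3+(aq) gains electrons, so the In³⁺/In couple is the cathode; the K⁺/K couple is the anode.
E°cell = E°(cathode) − E°(anode) = −0.33 − (−2.92) = +2.59 V.

+2.59 V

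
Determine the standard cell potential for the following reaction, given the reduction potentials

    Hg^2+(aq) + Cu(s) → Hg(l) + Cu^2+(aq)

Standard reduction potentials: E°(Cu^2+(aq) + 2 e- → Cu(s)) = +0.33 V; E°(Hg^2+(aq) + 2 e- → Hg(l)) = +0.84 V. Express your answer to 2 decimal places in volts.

+0.51 V

In the reaction as written, Hg^2+(aq) is reduced (cathode) and Cu^2+(aq) is produced by oxidation at the anode.
E°cell = E°(cathode) − E°(anode) = +0.84 − (+0.33) = +0.51 V.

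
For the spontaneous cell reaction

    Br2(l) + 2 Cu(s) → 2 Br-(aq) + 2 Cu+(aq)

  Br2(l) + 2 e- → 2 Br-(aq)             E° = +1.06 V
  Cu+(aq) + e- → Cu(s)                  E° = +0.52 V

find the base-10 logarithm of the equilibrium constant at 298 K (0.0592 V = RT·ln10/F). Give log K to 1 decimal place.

The Br₂/Br⁻ couple is reduced (cathode); E°cell = +1.06 − (+0.52) = +0.54 V with n = 2.
At equilibrium E = 0, so log K = nE°cell / 0.0592 = (2)(+0.54) / 0.0592 = 18.2.

log K = 18.2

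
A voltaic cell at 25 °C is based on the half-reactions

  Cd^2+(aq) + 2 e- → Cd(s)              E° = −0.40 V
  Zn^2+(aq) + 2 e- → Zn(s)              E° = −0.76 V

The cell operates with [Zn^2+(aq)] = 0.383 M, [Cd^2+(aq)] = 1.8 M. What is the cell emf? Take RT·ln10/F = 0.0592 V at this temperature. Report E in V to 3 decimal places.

+0.380 V

The Cd²⁺/Cd couple has the more positive E°, so it is the cathode; Zn²⁺/Zn is the anode.
E°cell = E°cat − E°an = −0.40 − (−0.76) = +0.36 V; n = 2.
Balancing gives Cd^2+(aq) + Zn(s) → Cd(s) + Zn^2+(aq); hence Q = [Zn^2+(aq)] / [Cd^2+(aq)] = 0.213 (log Q = −0.672).
Applying E = E° − (RT ln10/nF)·log Q gives +0.36 − (0.0592/2)(−0.672) = +0.380 V.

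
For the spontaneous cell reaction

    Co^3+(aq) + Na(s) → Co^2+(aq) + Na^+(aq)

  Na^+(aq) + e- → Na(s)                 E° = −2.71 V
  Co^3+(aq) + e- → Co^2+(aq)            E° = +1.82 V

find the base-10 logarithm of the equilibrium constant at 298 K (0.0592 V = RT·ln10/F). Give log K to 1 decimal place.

The Co³⁺/Co²⁺ couple is reduced (cathode); E°cell = +1.82 − (−2.71) = +4.53 V with n = 1.
At equilibrium E = 0, so log K = nE°cell / 0.0592 = (1)(+4.53) / 0.0592 = 76.5.

log K = 76.5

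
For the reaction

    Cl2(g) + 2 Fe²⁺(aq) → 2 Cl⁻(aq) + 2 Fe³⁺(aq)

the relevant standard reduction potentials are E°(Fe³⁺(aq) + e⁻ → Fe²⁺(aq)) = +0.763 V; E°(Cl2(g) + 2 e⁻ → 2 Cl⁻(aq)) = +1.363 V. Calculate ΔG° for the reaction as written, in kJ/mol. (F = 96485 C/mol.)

−116 kJ/mol

In the reaction as written Cl2(g) is reduced, so the Cl₂/Cl⁻ couple is the cathode and Fe³⁺/Fe²⁺ is the anode.
E°cell = +1.363 − (+0.763) = +0.600 V; balancing electrons gives n = 2.
ΔG° = −nFE°cell = −(2)(96485)(+0.600) J/mol = −116 kJ/mol.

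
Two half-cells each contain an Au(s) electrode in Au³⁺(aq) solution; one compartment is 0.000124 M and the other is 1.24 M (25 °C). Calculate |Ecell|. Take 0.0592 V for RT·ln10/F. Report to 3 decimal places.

0.079 V

For a concentration cell E°cell = 0, since both electrodes use the same couple.
The compartment with the higher Au³⁺(aq) concentration (1.24 M) acts as the cathode; ions are reduced there and produced at the dilute (0.000124 M) anode.
With n = 3, Ecell = −(0.0592/3)·log([dilute]/[conc]) = −(0.0592/3)·log(0.000124/1.24) = +0.079 V.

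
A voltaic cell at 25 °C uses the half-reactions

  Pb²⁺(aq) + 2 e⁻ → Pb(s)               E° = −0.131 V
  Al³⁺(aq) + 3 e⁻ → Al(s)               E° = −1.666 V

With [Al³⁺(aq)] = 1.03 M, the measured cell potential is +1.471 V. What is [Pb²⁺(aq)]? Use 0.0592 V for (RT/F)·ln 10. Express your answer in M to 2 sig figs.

Pb²⁺/Pb is the cathode (higher E°); E°cell = −0.131 − (−1.666) = +1.535 V with n = 6.
From the Nernst equation, log Q = n(E° − E)/0.0592 = 6·(+1.535 − (+1.471))/0.0592 = 6.486.
The balanced reaction is 3 Pb²⁺(aq) + 2 Al(s) → 3 Pb(s) + 2 Al³⁺(aq), so Q = [Al³⁺(aq)]^2 / [Pb²⁺(aq)]^3.
Isolating [Pb²⁺(aq)] in Q = 10^{6.486} yields log [Pb²⁺(aq)] = −2.153, i.e. 0.0070 M.

0.0070 M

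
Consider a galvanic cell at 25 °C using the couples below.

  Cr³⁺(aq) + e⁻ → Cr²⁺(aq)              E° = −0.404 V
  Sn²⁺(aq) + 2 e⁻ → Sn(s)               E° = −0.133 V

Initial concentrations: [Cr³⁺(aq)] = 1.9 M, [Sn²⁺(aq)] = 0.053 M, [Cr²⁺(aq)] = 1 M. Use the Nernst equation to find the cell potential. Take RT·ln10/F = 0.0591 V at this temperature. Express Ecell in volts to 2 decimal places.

Since E°(Sn²⁺/Sn) > E°(Cr³⁺/Cr²⁺), Sn²⁺/Sn serves as the cathode.
E°cell = −0.133 − (−0.404) = +0.271 V, with n = 2 electrons transferred.
For the overall reaction Sn²⁺(aq) + 2 Cr²⁺(aq) → Sn(s) + 2 Cr³⁺(aq), Q = [Cr³⁺(aq)]^2 / ([Sn²⁺(aq)]·[Cr²⁺(aq)]^2) = 68.1, giving log Q = 1.833.
By the Nernst equation, E = +0.271 − (0.0591/2)·(1.833) = +0.22 V.

+0.22 V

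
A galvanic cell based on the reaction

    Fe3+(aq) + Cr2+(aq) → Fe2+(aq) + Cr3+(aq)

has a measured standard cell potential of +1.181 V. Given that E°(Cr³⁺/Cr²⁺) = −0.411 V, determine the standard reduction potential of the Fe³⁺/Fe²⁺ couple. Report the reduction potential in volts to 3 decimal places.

+0.770 V

In the reaction as written the Fe³⁺/Fe²⁺ couple is reduced (cathode) and Cr³⁺/Cr²⁺ is oxidized (anode), so E°cell = E°(Fe³⁺/Fe²⁺) − E°(Cr³⁺/Cr²⁺).
E°(Fe³⁺/Fe²⁺) = E°cell + E°(anode) = +1.181 + (−0.411) = +0.770 V.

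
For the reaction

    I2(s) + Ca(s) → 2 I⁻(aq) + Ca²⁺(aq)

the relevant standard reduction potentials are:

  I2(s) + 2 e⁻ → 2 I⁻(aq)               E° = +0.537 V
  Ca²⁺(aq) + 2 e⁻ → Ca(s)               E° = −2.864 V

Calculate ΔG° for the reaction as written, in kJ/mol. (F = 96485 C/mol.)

In the reaction as written I2(s) is reduced, so the I₂/I⁻ couple is the cathode and Ca²⁺/Ca is the anode.
E°cell = +0.537 − (−2.864) = +3.401 V; balancing electrons gives n = 2.
ΔG° = −nFE°cell = −(2)(96485)(+3.401) J/mol = −656 kJ/mol.

−656 kJ/mol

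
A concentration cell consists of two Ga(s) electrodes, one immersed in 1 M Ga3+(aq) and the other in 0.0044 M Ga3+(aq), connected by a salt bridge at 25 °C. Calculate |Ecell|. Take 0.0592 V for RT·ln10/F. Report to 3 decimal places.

For a concentration cell E°cell = 0, since both electrodes use the same couple.
The compartment with the higher Ga3+(aq) concentration (1 M) acts as the cathode; ions are reduced there and produced at the dilute (0.0044 M) anode.
With n = 3, Ecell = −(0.0592/3)·log([dilute]/[conc]) = −(0.0592/3)·log(0.0044/1) = +0.047 V.

0.047 V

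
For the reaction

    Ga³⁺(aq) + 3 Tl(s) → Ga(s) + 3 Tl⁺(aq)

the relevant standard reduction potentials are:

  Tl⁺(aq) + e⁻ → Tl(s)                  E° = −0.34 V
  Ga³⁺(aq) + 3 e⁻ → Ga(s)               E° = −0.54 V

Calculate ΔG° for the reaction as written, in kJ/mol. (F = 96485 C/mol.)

+57.9 kJ/mol

In the reaction as written Ga³⁺(aq) is reduced, so the Ga³⁺/Ga couple is the cathode and Tl⁺/Tl is the anode.
E°cell = −0.54 − (−0.34) = −0.20 V; balancing electrons gives n = 3.
ΔG° = −nFE°cell = −(3)(96485)(−0.20) J/mol = +57.9 kJ/mol.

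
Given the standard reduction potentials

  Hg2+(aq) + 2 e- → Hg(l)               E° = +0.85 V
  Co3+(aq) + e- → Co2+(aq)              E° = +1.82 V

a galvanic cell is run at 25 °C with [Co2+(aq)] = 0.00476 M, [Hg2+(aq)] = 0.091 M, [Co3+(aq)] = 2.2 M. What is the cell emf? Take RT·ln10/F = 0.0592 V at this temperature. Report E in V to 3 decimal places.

+1.159 V

Co³⁺/Co²⁺ is reduced (cathode, E° = +1.82 V) and Hg²⁺/Hg is oxidized (anode).
The standard potential is +1.82 − (+0.85) = +0.97 V and the balanced reaction transfers n = 2 electrons.
For the overall reaction 2 Co3+(aq) + Hg(l) → 2 Co2+(aq) + Hg2+(aq), Q = ([Co2+(aq)]^2·[Hg2+(aq)]) / [Co3+(aq)]^2 = 4.26×10^−7, giving log Q = −6.371.
By the Nernst equation, E = +0.97 − (0.0592/2)·(−6.371) = +1.159 V.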